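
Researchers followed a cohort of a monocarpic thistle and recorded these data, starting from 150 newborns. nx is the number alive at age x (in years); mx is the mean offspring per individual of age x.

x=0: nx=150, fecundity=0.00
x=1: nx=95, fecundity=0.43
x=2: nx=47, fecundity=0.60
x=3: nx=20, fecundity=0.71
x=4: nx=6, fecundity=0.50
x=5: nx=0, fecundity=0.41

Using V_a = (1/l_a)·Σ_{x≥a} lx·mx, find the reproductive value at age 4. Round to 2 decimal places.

lx = nx/n0 = nx/150: 1, 0.63333…, 0.31333…, 0.13333…, 0.04, 0
lx·mx for x ≥ 4: 0.02, 0 → sum = 0.02
V_4 = 0.02 / l_4 = 0.02 / 0.04 = 0.5 → 0.50

0.50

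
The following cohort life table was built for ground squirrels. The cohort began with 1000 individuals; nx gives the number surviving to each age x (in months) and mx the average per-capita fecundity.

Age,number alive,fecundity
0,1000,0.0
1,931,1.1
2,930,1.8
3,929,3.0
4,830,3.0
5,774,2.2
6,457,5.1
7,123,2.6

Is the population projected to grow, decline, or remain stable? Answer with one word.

lx = nx/n0 = nx/1000: 1, 0.931, 0.93, 0.929, 0.83, 0.774, 0.457, 0.123
R0 = Σ lx·mx = 0 + 1.0241 + 1.674 + 2.787 + 2.49 + 1.7028 + 2.3307 + 0.3198 = 12.3284
R0 > 1, so the population is growing.

growing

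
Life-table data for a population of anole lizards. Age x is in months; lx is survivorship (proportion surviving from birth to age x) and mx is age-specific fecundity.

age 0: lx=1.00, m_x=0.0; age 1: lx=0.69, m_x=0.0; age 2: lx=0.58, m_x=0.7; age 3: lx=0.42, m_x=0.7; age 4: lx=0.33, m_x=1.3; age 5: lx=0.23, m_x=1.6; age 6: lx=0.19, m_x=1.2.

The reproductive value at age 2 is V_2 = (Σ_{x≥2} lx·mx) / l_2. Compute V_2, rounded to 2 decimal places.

2.97

lx·mx for x ≥ 2: 0.406, 0.294, 0.429, 0.368, 0.228 → sum = 1.725
V_2 = 1.725 / l_2 = 1.725 / 0.58 = 2.974138… → 2.97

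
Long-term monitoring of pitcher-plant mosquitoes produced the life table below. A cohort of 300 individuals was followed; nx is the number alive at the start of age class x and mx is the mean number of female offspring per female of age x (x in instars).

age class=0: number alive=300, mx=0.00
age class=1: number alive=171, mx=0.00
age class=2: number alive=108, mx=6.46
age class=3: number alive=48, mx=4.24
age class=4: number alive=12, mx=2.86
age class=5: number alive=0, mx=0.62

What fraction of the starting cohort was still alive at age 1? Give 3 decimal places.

l_1 = n_1/n_0 = 171/300 = 0.57 → 0.570

0.570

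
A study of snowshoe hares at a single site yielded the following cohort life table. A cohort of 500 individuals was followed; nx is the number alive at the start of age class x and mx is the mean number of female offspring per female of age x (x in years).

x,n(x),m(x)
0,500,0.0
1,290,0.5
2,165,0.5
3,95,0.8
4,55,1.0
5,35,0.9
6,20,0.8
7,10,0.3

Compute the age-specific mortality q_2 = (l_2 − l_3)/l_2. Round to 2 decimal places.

0.42

lx = nx/n0 = nx/500: 1, 0.58, 0.33, 0.19, 0.11, 0.07, 0.04, 0.02
q_2 = (l_2 − l_3) / l_2 = (0.33 − 0.19) / 0.33
     = 0.14 / 0.33 = 0.424242… → 0.42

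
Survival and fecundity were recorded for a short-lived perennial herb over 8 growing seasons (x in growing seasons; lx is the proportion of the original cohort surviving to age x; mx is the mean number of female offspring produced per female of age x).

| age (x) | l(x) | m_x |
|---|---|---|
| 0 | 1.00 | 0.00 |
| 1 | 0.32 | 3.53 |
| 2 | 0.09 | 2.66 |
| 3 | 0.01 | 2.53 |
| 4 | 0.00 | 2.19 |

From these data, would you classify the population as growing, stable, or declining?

growing

R0 = Σ lx·mx = 0 + 1.1296 + 0.2394 + 0.0253 + 0 = 1.3943
R0 > 1, so the population is growing.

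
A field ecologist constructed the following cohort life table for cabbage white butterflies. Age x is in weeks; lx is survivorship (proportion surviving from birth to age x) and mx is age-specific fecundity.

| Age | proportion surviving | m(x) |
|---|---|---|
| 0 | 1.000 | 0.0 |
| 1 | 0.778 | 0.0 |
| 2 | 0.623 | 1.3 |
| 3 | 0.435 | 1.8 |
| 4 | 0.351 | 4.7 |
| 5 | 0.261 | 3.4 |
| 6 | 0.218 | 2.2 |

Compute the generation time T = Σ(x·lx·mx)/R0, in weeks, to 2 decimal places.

lx·mx: 0, 0, 0.8099, 0.783, 1.6497, 0.8874, 0.4796 → R0 = 4.6096
x·lx·mx: 0, 0, 1.6198, 2.349, 6.5988, 4.437, 2.8776 → Σ = 17.8822
T = 17.8822 / 4.6096 = 3.879339… → 3.88

3.88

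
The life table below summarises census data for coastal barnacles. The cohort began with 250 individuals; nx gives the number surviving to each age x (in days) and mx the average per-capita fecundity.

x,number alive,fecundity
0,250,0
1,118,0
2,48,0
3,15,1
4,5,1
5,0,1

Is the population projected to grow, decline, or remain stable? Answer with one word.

lx = nx/n0 = nx/250: 1, 0.472, 0.192, 0.06, 0.02, 0
R0 = Σ lx·mx = 0 + 0 + 0 + 0.06 + 0.02 + 0 = 0.08
R0 < 1, so the population is declining.

declining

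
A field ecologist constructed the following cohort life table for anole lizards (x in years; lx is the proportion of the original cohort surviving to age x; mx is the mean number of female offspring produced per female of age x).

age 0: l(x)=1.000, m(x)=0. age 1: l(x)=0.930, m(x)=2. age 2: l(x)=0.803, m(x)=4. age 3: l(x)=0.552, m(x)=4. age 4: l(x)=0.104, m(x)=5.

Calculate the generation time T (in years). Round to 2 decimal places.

2.18

lx·mx: 0, 1.86, 3.212, 2.208, 0.52 → R0 = 7.8
x·lx·mx: 0, 1.86, 6.424, 6.624, 2.08 → Σ = 16.988
T = 16.988 / 7.8 = 2.177949… → 2.18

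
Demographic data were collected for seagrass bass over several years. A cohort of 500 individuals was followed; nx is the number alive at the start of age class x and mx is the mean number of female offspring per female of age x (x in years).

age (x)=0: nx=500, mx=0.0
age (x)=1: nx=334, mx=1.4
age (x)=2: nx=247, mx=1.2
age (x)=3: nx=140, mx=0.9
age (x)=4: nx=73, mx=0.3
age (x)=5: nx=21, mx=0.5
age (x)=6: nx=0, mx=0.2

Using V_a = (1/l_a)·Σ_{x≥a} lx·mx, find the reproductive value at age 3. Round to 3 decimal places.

1.131

lx = nx/n0 = nx/500: 1, 0.668, 0.494, 0.28, 0.146, 0.042, 0
lx·mx for x ≥ 3: 0.252, 0.0438, 0.021, 0 → sum = 0.3168
V_3 = 0.3168 / l_3 = 0.3168 / 0.28 = 1.131429… → 1.131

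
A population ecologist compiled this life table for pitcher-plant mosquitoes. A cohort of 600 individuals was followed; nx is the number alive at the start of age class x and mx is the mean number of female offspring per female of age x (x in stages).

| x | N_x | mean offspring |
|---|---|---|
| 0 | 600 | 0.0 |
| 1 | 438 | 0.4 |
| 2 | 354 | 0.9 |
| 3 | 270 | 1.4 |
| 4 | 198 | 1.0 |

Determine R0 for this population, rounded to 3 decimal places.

1.783

lx = nx/n0 = nx/600: 1, 0.73, 0.59, 0.45, 0.33
lx·mx by age: 0, 0.292, 0.531, 0.63, 0.33
R0 = Σ lx·mx = 1.783 → 1.783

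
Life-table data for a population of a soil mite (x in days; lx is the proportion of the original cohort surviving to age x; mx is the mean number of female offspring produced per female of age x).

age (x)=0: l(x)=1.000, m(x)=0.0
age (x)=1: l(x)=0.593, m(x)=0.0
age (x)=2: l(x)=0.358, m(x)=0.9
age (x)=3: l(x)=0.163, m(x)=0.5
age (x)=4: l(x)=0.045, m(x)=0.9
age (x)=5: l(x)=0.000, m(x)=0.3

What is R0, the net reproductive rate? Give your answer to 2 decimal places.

0.44

lx·mx by age: 0, 0, 0.3222, 0.0815, 0.0405, 0
R0 = Σ lx·mx = 0.4442 → 0.44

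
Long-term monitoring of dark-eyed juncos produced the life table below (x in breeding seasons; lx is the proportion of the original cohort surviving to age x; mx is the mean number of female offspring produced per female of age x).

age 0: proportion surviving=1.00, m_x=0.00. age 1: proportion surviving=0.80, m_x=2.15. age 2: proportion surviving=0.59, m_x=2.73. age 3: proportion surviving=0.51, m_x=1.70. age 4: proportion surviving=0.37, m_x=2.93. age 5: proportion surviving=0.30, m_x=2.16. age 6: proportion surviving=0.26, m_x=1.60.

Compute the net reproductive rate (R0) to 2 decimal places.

lx·mx by age: 0, 1.72, 1.6107, 0.867, 1.0841, 0.648, 0.416
R0 = Σ lx·mx = 6.3458 → 6.35

6.35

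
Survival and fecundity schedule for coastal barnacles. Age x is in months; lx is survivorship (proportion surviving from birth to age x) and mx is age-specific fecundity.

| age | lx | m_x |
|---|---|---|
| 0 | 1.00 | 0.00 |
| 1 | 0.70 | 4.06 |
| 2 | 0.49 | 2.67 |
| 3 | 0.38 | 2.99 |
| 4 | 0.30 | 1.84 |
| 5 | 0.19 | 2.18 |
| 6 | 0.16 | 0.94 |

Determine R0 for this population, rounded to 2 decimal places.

6.40

lx·mx by age: 0, 2.842, 1.3083, 1.1362, 0.552, 0.4142, 0.1504
R0 = Σ lx·mx = 6.4031 → 6.40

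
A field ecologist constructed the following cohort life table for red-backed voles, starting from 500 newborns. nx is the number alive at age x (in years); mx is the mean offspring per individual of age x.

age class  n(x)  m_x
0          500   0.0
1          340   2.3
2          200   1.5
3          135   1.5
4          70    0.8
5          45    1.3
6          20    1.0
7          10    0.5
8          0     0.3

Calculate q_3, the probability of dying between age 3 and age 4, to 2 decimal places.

lx = nx/n0 = nx/500: 1, 0.68, 0.4, 0.27, 0.14, 0.09, 0.04, 0.02, 0
q_3 = (l_3 − l_4) / l_3 = (0.27 − 0.14) / 0.27
     = 0.13 / 0.27 = 0.481481… → 0.48

0.48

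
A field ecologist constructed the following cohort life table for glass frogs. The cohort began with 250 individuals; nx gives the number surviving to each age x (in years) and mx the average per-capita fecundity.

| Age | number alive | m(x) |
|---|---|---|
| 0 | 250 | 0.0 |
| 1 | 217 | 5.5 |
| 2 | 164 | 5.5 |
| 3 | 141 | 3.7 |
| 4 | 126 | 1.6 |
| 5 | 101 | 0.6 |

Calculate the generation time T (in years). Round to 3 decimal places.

1.970

lx = nx/n0 = nx/250: 1, 0.868, 0.656, 0.564, 0.504, 0.404
lx·mx: 0, 4.774, 3.608, 2.0868, 0.8064, 0.2424 → R0 = 11.5176
x·lx·mx: 0, 4.774, 7.216, 6.2604, 3.2256, 1.212 → Σ = 22.688
T = 22.688 / 11.5176 = 1.969855… → 1.970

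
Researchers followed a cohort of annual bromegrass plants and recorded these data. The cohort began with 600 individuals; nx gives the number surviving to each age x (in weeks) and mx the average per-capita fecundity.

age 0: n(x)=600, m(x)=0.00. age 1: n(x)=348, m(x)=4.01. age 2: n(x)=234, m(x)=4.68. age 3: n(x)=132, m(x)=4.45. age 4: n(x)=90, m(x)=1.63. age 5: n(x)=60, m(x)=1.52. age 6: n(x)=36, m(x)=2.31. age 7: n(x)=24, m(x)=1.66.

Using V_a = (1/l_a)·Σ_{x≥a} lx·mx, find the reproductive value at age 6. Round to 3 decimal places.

3.417

lx = nx/n0 = nx/600: 1, 0.58, 0.39, 0.22, 0.15, 0.1, 0.06, 0.04
lx·mx for x ≥ 6: 0.1386, 0.0664 → sum = 0.205
V_6 = 0.205 / l_6 = 0.205 / 0.06 = 3.416667… → 3.417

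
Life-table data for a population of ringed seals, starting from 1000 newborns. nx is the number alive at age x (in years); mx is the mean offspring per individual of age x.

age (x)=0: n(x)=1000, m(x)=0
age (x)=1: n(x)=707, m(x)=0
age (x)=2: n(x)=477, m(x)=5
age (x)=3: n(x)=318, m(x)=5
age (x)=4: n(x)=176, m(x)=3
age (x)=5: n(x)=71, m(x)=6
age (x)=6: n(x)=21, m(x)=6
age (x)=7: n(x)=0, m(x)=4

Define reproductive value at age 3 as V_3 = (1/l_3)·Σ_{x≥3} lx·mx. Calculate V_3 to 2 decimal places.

lx = nx/n0 = nx/1000: 1, 0.707, 0.477, 0.318, 0.176, 0.071, 0.021, 0
lx·mx for x ≥ 3: 1.59, 0.528, 0.426, 0.126, 0 → sum = 2.67
V_3 = 2.67 / l_3 = 2.67 / 0.318 = 8.396226… → 8.40

8.40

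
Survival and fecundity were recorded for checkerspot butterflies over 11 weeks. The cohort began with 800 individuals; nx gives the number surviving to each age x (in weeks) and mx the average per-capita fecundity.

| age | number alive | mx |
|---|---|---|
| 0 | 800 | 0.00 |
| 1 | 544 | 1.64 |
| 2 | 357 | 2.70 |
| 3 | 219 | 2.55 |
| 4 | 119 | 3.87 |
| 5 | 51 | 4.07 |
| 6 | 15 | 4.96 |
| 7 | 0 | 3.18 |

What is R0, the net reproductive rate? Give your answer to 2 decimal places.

lx = nx/n0 = nx/800: 1, 0.68, 0.44625, 0.27375, 0.14875, 0.06375, 0.01875, 0
lx·mx by age: 0, 1.1152, 1.204875…, 0.698063…, 0.575663…, 0.259463…, 0.093…, 0
R0 = Σ lx·mx = 3.946263… → 3.95

3.95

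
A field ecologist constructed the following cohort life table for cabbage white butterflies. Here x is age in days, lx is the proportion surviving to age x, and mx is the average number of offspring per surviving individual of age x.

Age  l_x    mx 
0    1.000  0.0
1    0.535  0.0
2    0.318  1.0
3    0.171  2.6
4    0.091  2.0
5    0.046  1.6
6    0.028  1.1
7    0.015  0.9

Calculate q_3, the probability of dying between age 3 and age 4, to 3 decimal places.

0.468

q_3 = (l_3 − l_4) / l_3 = (0.171 − 0.091) / 0.171
     = 0.08 / 0.171 = 0.467836… → 0.468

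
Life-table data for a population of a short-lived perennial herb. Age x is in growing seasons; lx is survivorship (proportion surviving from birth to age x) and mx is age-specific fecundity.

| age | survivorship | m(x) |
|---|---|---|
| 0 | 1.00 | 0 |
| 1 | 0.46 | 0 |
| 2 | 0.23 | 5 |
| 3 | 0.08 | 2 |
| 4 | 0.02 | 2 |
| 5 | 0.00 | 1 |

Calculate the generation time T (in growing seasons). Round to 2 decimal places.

lx·mx: 0, 0, 1.15, 0.16, 0.04, 0 → R0 = 1.35
x·lx·mx: 0, 0, 2.3, 0.48, 0.16, 0 → Σ = 2.94
T = 2.94 / 1.35 = 2.177778… → 2.18

2.18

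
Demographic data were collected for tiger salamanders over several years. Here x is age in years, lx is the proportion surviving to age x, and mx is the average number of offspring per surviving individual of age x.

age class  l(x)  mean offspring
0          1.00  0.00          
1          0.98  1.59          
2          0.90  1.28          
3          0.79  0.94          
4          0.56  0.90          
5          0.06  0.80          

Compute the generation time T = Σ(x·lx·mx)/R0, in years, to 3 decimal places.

lx·mx: 0, 1.5582, 1.152, 0.7426, 0.504, 0.048 → R0 = 4.0048
x·lx·mx: 0, 1.5582, 2.304, 2.2278, 2.016, 0.24 → Σ = 8.346
T = 8.346 / 4.0048 = 2.083999… → 2.084

2.084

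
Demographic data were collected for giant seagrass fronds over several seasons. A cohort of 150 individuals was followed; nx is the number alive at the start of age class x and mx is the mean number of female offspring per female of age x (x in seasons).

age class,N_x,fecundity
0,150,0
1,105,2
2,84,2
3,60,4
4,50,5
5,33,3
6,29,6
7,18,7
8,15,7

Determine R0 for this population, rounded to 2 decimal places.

lx = nx/n0 = nx/150: 1, 0.7, 0.56, 0.4, 0.33333…, 0.22, 0.19333…, 0.12, 0.1
lx·mx by age: 0, 1.4, 1.12, 1.6, 1.666667…, 0.66, 1.16…, 0.84, 0.7
R0 = Σ lx·mx = 9.146667… → 9.15

9.15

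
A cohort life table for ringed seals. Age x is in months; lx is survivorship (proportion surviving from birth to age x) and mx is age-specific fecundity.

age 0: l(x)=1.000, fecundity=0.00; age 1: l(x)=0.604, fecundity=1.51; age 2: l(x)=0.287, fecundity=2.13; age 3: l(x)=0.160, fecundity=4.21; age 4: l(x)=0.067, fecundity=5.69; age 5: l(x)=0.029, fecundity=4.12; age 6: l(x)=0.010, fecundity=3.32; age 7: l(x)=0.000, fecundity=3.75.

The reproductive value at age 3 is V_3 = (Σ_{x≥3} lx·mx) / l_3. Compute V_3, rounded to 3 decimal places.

lx·mx for x ≥ 3: 0.6736, 0.38123, 0.11948, 0.0332, 0 → sum = 1.20751
V_3 = 1.20751 / l_3 = 1.20751 / 0.16 = 7.546938… → 7.547

7.547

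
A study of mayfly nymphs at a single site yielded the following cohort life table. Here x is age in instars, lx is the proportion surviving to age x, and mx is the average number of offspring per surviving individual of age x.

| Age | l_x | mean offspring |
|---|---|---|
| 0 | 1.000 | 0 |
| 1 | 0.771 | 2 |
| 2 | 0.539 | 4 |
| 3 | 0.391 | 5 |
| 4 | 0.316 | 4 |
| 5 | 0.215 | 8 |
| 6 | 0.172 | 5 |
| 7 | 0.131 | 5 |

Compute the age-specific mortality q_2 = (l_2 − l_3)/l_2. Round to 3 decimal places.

0.275

q_2 = (l_2 − l_3) / l_2 = (0.539 − 0.391) / 0.539
     = 0.148 / 0.539 = 0.274583… → 0.275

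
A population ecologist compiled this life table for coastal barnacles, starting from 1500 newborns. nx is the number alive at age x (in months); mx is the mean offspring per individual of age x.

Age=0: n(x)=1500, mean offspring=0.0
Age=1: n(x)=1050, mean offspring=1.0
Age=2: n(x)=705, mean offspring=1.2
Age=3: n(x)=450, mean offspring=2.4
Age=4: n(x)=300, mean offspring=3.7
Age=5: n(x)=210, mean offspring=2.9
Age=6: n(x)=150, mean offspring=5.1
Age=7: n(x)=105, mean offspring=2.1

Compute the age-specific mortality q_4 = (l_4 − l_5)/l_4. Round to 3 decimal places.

lx = nx/n0 = nx/1500: 1, 0.7, 0.47, 0.3, 0.2, 0.14, 0.1, 0.07
q_4 = (l_4 − l_5) / l_4 = (0.2 − 0.14) / 0.2
     = 0.06 / 0.2 = 0.3 → 0.300

0.300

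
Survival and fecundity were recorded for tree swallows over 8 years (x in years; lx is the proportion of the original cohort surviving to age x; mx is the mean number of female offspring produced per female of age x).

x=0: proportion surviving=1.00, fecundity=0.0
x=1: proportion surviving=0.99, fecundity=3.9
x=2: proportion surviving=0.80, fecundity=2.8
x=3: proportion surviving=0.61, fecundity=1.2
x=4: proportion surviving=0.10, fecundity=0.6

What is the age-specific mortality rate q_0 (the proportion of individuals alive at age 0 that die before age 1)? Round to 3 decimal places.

0.010

q_0 = (l_0 − l_1) / l_0 = (1 − 0.99) / 1
     = 0.01 / 1 = 0.01 → 0.010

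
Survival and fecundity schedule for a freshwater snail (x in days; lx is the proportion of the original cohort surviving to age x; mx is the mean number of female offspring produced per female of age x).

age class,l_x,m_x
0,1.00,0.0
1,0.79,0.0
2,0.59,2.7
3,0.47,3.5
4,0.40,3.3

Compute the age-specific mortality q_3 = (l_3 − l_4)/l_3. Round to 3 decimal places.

q_3 = (l_3 − l_4) / l_3 = (0.47 − 0.4) / 0.47
     = 0.07 / 0.47 = 0.148936… → 0.149

0.149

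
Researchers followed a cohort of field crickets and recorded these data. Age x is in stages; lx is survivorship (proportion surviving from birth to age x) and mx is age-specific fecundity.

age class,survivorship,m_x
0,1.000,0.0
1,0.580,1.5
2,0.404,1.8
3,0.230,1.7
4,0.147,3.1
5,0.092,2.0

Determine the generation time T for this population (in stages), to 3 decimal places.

lx·mx: 0, 0.87, 0.7272, 0.391, 0.4557, 0.184 → R0 = 2.6279
x·lx·mx: 0, 0.87, 1.4544, 1.173, 1.8228, 0.92 → Σ = 6.2402
T = 6.2402 / 2.6279 = 2.374596… → 2.375

2.375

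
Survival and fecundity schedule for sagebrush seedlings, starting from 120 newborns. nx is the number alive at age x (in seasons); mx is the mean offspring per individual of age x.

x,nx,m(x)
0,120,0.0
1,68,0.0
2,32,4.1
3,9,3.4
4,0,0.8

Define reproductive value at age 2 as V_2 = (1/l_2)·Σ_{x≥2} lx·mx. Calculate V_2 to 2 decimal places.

lx = nx/n0 = nx/120: 1, 0.56667…, 0.26667…, 0.075, 0
lx·mx for x ≥ 2: 1.093333…, 0.255, 0 → sum = 1.348333…
V_2 = 1.348333… / l_2 = 1.348333… / 0.266667… = 5.05625… → 5.06

5.06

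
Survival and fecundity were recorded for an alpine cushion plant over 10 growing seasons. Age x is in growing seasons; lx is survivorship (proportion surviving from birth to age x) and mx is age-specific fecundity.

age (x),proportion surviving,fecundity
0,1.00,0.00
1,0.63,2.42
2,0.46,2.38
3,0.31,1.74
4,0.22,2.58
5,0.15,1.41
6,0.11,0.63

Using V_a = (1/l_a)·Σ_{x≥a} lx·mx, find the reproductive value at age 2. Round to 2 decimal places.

lx·mx for x ≥ 2: 1.0948, 0.5394, 0.5676, 0.2115, 0.0693 → sum = 2.4826
V_2 = 2.4826 / l_2 = 2.4826 / 0.46 = 5.396957… → 5.40

5.40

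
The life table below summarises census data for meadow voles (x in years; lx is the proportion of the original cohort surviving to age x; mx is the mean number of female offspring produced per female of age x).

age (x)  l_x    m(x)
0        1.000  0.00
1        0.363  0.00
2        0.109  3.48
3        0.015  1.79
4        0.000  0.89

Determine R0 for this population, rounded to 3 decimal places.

0.406

lx·mx by age: 0, 0, 0.37932, 0.02685, 0
R0 = Σ lx·mx = 0.40617 → 0.406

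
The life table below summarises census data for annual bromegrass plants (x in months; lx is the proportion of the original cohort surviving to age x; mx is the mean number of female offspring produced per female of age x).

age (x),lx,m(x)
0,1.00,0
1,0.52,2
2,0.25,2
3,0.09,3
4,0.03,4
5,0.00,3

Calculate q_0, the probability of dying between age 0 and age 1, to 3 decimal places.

0.480

q_0 = (l_0 − l_1) / l_0 = (1 − 0.52) / 1
     = 0.48 / 1 = 0.48 → 0.480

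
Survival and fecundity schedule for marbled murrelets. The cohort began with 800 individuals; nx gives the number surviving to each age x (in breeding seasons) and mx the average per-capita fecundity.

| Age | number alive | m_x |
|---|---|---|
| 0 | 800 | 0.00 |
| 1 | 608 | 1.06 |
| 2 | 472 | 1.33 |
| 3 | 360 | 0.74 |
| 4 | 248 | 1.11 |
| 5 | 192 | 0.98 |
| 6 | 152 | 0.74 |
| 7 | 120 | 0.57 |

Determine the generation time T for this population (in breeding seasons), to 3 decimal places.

2.700

lx = nx/n0 = nx/800: 1, 0.76, 0.59, 0.45, 0.31, 0.24, 0.19, 0.15
lx·mx: 0, 0.8056, 0.7847, 0.333, 0.3441, 0.2352, 0.1406, 0.0855 → R0 = 2.7287
x·lx·mx: 0, 0.8056, 1.5694, 0.999, 1.3764, 1.176, 0.8436, 0.5985 → Σ = 7.3685
T = 7.3685 / 2.7287 = 2.70037… → 2.700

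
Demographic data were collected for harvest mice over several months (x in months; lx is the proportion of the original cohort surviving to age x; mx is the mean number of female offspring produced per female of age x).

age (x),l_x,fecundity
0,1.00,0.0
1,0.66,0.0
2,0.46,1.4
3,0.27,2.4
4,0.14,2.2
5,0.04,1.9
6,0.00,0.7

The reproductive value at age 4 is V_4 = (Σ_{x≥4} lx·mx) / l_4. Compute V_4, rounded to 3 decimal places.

2.743

lx·mx for x ≥ 4: 0.308, 0.076, 0 → sum = 0.384
V_4 = 0.384 / l_4 = 0.384 / 0.14 = 2.742857… → 2.743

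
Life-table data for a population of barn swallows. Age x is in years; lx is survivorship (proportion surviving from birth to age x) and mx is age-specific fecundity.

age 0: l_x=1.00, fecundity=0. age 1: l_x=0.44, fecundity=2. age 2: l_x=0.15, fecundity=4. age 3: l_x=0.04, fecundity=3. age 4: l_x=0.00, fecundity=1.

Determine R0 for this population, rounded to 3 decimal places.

1.600

lx·mx by age: 0, 0.88, 0.6, 0.12, 0
R0 = Σ lx·mx = 1.6 → 1.600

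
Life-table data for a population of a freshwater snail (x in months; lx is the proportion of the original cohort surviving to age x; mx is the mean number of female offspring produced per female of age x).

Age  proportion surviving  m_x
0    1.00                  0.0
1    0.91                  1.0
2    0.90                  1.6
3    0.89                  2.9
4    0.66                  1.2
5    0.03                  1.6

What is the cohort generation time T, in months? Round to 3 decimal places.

2.589

lx·mx: 0, 0.91, 1.44, 2.581, 0.792, 0.048 → R0 = 5.771
x·lx·mx: 0, 0.91, 2.88, 7.743, 3.168, 0.24 → Σ = 14.941
T = 14.941 / 5.771 = 2.588979… → 2.589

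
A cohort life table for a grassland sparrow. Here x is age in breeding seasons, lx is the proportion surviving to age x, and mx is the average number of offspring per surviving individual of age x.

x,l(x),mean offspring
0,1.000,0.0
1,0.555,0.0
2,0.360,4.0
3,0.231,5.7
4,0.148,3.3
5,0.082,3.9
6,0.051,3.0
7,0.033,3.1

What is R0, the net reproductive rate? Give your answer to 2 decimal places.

3.82

lx·mx by age: 0, 0, 1.44, 1.3167, 0.4884, 0.3198, 0.153, 0.1023
R0 = Σ lx·mx = 3.8202 → 3.82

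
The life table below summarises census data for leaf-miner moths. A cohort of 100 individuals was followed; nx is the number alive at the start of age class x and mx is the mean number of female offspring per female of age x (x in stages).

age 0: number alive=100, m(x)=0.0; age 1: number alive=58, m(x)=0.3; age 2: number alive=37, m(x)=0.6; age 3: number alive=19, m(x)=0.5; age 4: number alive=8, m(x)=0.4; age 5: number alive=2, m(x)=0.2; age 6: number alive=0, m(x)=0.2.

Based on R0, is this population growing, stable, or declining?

declining

lx = nx/n0 = nx/100: 1, 0.58, 0.37, 0.19, 0.08, 0.02, 0
R0 = Σ lx·mx = 0 + 0.174 + 0.222 + 0.095 + 0.032 + 0.004 + 0 = 0.527
R0 < 1, so the population is declining.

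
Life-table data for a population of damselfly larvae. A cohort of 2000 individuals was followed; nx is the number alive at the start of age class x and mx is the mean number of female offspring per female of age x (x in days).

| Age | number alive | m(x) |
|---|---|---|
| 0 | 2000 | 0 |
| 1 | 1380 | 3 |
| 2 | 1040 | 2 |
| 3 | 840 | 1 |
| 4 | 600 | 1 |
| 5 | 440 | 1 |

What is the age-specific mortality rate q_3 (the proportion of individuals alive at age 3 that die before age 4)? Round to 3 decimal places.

lx = nx/n0 = nx/2000: 1, 0.69, 0.52, 0.42, 0.3, 0.22
q_3 = (l_3 − l_4) / l_3 = (0.42 − 0.3) / 0.42
     = 0.12 / 0.42 = 0.285714… → 0.286

0.286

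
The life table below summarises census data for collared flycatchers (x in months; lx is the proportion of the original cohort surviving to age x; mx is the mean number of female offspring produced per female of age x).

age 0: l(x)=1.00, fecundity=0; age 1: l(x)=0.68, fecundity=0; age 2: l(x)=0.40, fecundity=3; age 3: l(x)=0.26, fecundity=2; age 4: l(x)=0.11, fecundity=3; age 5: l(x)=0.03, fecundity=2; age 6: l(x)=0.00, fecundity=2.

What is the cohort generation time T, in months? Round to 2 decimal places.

2.64

lx·mx: 0, 0, 1.2, 0.52, 0.33, 0.06, 0 → R0 = 2.11
x·lx·mx: 0, 0, 2.4, 1.56, 1.32, 0.3, 0 → Σ = 5.58
T = 5.58 / 2.11 = 2.64455… → 2.64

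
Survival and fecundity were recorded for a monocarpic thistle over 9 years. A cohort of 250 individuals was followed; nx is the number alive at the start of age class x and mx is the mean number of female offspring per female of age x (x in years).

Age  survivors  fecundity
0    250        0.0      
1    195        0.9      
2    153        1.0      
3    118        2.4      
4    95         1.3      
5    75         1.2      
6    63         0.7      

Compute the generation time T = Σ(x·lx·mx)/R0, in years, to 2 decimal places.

2.92

lx = nx/n0 = nx/250: 1, 0.78, 0.612, 0.472, 0.38, 0.3, 0.252
lx·mx: 0, 0.702, 0.612, 1.1328, 0.494, 0.36, 0.1764 → R0 = 3.4772
x·lx·mx: 0, 0.702, 1.224, 3.3984, 1.976, 1.8, 1.0584 → Σ = 10.1588
T = 10.1588 / 3.4772 = 2.921546… → 2.92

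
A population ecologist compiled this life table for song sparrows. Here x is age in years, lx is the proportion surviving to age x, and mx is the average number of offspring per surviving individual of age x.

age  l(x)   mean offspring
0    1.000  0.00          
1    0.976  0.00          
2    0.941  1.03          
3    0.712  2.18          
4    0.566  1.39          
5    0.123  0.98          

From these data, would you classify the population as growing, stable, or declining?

R0 = Σ lx·mx = 0 + 0 + 0.96923 + 1.55216 + 0.78674 + 0.12054 = 3.42867
R0 > 1, so the population is growing.

growing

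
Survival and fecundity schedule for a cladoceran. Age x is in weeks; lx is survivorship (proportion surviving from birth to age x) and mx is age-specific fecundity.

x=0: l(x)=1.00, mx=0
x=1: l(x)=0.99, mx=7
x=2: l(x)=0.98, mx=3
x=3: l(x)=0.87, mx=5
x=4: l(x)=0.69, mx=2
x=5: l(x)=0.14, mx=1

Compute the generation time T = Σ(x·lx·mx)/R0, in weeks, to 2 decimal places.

2.04

lx·mx: 0, 6.93, 2.94, 4.35, 1.38, 0.14 → R0 = 15.74
x·lx·mx: 0, 6.93, 5.88, 13.05, 5.52, 0.7 → Σ = 32.08
T = 32.08 / 15.74 = 2.038119… → 2.04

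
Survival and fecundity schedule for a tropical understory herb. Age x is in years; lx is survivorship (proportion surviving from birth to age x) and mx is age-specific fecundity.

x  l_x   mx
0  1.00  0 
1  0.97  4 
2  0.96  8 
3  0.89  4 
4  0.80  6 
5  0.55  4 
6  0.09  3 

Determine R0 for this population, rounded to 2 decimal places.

22.39

lx·mx by age: 0, 3.88, 7.68, 3.56, 4.8, 2.2, 0.27
R0 = Σ lx·mx = 22.39 → 22.39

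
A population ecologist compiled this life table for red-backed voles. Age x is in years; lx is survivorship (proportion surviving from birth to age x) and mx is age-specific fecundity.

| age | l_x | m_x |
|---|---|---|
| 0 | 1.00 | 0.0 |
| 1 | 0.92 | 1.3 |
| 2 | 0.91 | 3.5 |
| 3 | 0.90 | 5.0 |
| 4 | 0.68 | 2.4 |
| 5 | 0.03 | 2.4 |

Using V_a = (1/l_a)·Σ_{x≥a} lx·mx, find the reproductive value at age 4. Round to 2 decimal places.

lx·mx for x ≥ 4: 1.632, 0.072 → sum = 1.704
V_4 = 1.704 / l_4 = 1.704 / 0.68 = 2.505882… → 2.51

2.51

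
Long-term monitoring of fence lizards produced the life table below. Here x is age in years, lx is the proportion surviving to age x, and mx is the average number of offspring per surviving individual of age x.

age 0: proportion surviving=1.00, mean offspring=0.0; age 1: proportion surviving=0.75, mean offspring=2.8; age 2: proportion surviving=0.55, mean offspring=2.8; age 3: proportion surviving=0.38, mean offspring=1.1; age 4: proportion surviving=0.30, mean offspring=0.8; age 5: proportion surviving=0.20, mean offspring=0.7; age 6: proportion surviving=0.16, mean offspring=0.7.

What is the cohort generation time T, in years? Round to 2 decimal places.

lx·mx: 0, 2.1, 1.54, 0.418, 0.24, 0.14, 0.112 → R0 = 4.55
x·lx·mx: 0, 2.1, 3.08, 1.254, 0.96, 0.7, 0.672 → Σ = 8.766
T = 8.766 / 4.55 = 1.926593… → 1.93

1.93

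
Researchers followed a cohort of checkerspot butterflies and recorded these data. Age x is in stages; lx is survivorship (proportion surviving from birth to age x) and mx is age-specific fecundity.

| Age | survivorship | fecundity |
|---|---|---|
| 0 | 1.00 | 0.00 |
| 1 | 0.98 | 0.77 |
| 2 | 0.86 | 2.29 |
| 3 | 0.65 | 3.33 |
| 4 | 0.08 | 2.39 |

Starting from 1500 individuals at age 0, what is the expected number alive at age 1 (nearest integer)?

1470

Expected survivors = N0 · l_1 = 1500 × 0.98 = 1470 → 1470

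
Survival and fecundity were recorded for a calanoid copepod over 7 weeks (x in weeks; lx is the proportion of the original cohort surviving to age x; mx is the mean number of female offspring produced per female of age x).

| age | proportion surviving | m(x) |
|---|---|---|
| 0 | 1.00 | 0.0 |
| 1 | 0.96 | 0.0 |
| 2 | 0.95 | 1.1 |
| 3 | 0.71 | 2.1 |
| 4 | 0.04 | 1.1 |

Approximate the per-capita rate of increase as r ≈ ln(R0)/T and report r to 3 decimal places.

0.363

R0 = Σ lx·mx = 0 + 0 + 1.045 + 1.491 + 0.044 = 2.58
Σ x·lx·mx = 6.739; T = 6.739/2.58 = 2.61202…
r ≈ ln(R0)/T = ln(2.58)/2.61202… = 0.36286… → 0.363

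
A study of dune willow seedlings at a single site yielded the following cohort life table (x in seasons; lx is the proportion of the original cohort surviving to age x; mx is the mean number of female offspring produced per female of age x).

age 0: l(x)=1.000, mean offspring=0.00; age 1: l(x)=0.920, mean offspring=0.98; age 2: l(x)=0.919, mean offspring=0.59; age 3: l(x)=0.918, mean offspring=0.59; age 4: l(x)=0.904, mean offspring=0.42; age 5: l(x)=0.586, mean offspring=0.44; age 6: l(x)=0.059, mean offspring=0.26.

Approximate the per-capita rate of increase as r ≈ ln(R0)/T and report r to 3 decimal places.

R0 = Σ lx·mx = 0 + 0.9016 + 0.54221 + 0.54162 + 0.37968 + 0.25784 + 0.01534 = 2.63829
Σ x·lx·mx = 6.51084; T = 6.51084/2.63829 = 2.46783…
r ≈ ln(R0)/T = ln(2.63829)/2.46783… = 0.39311… → 0.393

0.393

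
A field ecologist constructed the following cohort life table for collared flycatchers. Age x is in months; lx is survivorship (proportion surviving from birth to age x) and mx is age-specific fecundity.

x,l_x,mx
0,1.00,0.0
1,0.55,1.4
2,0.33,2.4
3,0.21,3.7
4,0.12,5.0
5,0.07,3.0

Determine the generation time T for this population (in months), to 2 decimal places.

lx·mx: 0, 0.77, 0.792, 0.777, 0.6, 0.21 → R0 = 3.149
x·lx·mx: 0, 0.77, 1.584, 2.331, 2.4, 1.05 → Σ = 8.135
T = 8.135 / 3.149 = 2.58336… → 2.58

2.58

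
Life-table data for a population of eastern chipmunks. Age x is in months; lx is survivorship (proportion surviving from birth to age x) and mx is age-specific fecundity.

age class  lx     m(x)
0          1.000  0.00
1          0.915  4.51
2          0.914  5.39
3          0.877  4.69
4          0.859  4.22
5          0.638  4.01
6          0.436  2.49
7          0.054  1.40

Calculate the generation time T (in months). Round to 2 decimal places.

lx·mx: 0, 4.12665, 4.92646, 4.11313, 3.62498, 2.55838, 1.08564, 0.0756 → R0 = 20.51084
x·lx·mx: 0, 4.12665, 9.85292, 12.33939, 14.49992, 12.7919, 6.51384, 0.5292 → Σ = 60.65382
T = 60.65382 / 20.51084 = 2.957159… → 2.96

2.96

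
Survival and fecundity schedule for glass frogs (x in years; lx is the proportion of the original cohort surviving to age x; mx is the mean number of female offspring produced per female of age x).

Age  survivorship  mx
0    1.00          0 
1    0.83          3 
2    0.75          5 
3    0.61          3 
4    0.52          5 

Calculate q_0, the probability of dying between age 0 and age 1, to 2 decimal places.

0.17

q_0 = (l_0 − l_1) / l_0 = (1 − 0.83) / 1
     = 0.17 / 1 = 0.17 → 0.17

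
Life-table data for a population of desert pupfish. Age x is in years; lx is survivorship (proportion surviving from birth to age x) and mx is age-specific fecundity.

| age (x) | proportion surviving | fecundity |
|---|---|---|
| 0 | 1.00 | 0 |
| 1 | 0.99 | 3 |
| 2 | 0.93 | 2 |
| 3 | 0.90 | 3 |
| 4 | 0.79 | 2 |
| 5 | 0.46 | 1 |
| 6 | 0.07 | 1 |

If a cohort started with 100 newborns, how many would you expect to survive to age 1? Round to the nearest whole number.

99

Expected survivors = N0 · l_1 = 100 × 0.99 = 99 → 99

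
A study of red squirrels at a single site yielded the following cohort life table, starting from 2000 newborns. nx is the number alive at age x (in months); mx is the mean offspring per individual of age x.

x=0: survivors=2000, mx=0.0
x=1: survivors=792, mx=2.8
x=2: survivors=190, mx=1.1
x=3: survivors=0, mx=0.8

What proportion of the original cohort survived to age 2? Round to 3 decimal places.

l_2 = n_2/n_0 = 190/2000 = 0.095 → 0.095

0.095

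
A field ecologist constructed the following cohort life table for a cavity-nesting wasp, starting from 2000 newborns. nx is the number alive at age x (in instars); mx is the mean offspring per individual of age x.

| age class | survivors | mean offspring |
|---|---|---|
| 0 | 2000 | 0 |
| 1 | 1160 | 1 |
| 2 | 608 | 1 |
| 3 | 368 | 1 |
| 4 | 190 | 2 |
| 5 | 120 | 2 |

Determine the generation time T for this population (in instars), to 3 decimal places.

2.250

lx = nx/n0 = nx/2000: 1, 0.58, 0.304, 0.184, 0.095, 0.06
lx·mx: 0, 0.58, 0.304, 0.184, 0.19, 0.12 → R0 = 1.378
x·lx·mx: 0, 0.58, 0.608, 0.552, 0.76, 0.6 → Σ = 3.1
T = 3.1 / 1.378 = 2.249637… → 2.250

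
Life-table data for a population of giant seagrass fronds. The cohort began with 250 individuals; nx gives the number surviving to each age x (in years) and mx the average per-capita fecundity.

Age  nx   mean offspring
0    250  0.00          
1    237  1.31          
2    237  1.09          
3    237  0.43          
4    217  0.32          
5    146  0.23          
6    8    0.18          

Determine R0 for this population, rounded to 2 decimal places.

lx = nx/n0 = nx/250: 1, 0.948, 0.948, 0.948, 0.868, 0.584, 0.032
lx·mx by age: 0, 1.24188, 1.03332, 0.40764, 0.27776, 0.13432, 0.00576
R0 = Σ lx·mx = 3.10068 → 3.10

3.10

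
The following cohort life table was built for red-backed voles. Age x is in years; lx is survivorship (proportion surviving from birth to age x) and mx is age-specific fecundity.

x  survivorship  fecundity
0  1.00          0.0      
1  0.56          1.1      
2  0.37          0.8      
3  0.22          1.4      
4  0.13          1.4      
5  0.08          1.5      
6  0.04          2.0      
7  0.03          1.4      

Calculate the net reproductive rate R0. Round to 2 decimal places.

lx·mx by age: 0, 0.616, 0.296, 0.308, 0.182, 0.12, 0.08, 0.042
R0 = Σ lx·mx = 1.644 → 1.64

1.64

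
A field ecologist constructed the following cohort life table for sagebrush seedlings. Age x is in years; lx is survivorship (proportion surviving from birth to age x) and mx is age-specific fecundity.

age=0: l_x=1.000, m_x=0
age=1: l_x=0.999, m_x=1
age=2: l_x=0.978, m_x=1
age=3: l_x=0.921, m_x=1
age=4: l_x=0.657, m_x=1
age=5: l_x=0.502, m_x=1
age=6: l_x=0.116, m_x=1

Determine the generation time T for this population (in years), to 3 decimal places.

2.768

lx·mx: 0, 0.999, 0.978, 0.921, 0.657, 0.502, 0.116 → R0 = 4.173
x·lx·mx: 0, 0.999, 1.956, 2.763, 2.628, 2.51, 0.696 → Σ = 11.552
T = 11.552 / 4.173 = 2.768272… → 2.768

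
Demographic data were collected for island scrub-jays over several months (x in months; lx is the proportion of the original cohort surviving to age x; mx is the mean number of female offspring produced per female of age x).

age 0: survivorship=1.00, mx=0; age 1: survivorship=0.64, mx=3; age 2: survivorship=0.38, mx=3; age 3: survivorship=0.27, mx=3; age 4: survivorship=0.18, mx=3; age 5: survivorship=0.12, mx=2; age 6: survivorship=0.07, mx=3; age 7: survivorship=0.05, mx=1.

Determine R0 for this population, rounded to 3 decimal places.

4.910

lx·mx by age: 0, 1.92, 1.14, 0.81, 0.54, 0.24, 0.21, 0.05
R0 = Σ lx·mx = 4.91 → 4.910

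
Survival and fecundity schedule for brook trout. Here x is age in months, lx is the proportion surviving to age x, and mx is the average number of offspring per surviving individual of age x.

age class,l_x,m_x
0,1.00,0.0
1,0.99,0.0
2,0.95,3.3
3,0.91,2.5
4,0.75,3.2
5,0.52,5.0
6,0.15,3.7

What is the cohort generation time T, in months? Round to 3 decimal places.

lx·mx: 0, 0, 3.135, 2.275, 2.4, 2.6, 0.555 → R0 = 10.965
x·lx·mx: 0, 0, 6.27, 6.825, 9.6, 13, 3.33 → Σ = 39.025
T = 39.025 / 10.965 = 3.559052… → 3.559

3.559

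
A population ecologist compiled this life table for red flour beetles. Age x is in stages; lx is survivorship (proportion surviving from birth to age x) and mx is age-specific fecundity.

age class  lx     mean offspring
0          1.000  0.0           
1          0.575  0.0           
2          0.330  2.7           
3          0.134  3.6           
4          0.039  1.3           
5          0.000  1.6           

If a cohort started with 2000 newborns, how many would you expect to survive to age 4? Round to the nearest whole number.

78

Expected survivors = N0 · l_4 = 2000 × 0.039 = 78 → 78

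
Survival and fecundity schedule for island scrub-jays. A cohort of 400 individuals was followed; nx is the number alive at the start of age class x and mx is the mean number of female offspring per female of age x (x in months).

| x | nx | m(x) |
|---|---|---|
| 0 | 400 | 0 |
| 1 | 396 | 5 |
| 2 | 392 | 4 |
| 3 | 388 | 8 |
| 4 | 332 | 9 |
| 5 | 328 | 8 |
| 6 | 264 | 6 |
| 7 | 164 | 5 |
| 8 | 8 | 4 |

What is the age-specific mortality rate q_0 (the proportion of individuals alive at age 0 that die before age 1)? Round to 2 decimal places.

lx = nx/n0 = nx/400: 1, 0.99, 0.98, 0.97, 0.83, 0.82, 0.66, 0.41, 0.02
q_0 = (l_0 − l_1) / l_0 = (1 − 0.99) / 1
     = 0.01 / 1 = 0.01 → 0.01

0.01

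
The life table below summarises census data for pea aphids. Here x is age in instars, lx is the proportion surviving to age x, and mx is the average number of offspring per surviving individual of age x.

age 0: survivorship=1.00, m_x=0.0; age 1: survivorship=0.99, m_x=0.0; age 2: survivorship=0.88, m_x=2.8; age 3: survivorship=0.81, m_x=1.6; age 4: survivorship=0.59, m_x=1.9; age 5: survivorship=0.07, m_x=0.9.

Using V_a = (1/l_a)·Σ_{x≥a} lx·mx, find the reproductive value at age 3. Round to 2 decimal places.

3.06

lx·mx for x ≥ 3: 1.296, 1.121, 0.063 → sum = 2.48
V_3 = 2.48 / l_3 = 2.48 / 0.81 = 3.061728… → 3.06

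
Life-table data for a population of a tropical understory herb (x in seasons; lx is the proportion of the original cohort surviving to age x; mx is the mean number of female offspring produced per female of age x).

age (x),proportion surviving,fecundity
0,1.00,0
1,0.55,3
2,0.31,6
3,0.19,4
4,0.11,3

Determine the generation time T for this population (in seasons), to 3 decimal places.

lx·mx: 0, 1.65, 1.86, 0.76, 0.33 → R0 = 4.6
x·lx·mx: 0, 1.65, 3.72, 2.28, 1.32 → Σ = 8.97
T = 8.97 / 4.6 = 1.95 → 1.950

1.950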